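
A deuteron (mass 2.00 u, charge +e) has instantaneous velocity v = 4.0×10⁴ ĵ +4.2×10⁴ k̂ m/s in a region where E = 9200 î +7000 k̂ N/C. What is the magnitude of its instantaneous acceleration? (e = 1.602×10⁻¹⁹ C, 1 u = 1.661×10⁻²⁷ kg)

|a| ≈ 5.57×10¹¹ m/s²

Only an electric field acts, so F = qE = (1.602×10⁻¹⁹ C)·(9200, 0, 7000) = (1.47×10⁻¹⁵, 0, 1.12×10⁻¹⁵) N.
|a| = |F|/m = 1.852×10⁻¹⁵/3.322×10⁻²⁷ ≈ 5.57×10¹¹ m/s².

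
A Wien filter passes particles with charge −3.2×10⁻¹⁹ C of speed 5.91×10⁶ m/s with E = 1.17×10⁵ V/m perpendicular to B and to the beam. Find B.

B = 0.0198 T

Balance of forces in the selector: qE = qvB ⇒ B = E/v.
B = 1.17×10⁵/5.91×10⁶ = 0.0198 T.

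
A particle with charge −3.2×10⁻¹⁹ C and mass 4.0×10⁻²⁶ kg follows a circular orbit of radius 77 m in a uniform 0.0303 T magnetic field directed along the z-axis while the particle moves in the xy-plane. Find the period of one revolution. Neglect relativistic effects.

The cyclotron period depends only on m, q, B: T = 2πm/(|q|B).
T = 2π(4.0×10⁻²⁶)/((3.2×10⁻¹⁹)(0.0303)) ≈ 2.59×10⁻⁵ s.

T ≈ 2.59×10⁻⁵ s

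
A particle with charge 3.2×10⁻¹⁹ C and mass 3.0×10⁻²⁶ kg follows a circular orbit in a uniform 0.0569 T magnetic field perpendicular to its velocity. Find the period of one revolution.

T ≈ 1.04×10⁻⁵ s

The cyclotron period depends only on m, q, B: T = 2πm/(|q|B).
T = 2π(3.0×10⁻²⁶)/((3.2×10⁻¹⁹)(0.0569)) ≈ 1.04×10⁻⁵ s.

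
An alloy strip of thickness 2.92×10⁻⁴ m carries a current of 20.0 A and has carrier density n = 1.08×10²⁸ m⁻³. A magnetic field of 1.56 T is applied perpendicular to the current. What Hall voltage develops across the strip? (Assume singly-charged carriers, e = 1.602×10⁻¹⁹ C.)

V_H ≈ 6.18×10⁻⁵ V

V_H = IB/(n e t).
V_H = (20.0)(1.56)/((1.08×10²⁸)(1.602×10⁻¹⁹)(2.92×10⁻⁴)) ≈ 6.18×10⁻⁵ V.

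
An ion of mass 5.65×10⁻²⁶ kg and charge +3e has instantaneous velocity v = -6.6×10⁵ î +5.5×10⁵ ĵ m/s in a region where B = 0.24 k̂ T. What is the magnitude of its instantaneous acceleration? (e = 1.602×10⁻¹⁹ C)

v×B = (1.32×10⁵, 1.58×10⁵, 0) N/C.
F = q v×B = (4.806×10⁻¹⁹ C)·(1.32×10⁵, 1.58×10⁵, 0) = (6.34×10⁻¹⁴, 7.61×10⁻¹⁴, 0) N.
|a| = |F|/m = 9.910×10⁻¹⁴/5.65×10⁻²⁶ ≈ 1.75×10¹² m/s².

|a| ≈ 1.75×10¹² m/s²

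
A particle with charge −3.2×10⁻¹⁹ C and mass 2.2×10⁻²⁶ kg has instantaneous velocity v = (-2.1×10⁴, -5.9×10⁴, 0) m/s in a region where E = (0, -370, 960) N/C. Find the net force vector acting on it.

Only an electric field acts, so F = qE = (−3.2×10⁻¹⁹ C)·(0, -370, 960) = (0, 1.18×10⁻¹⁶, -3.07×10⁻¹⁶) N.

F ≈ (0, 1.18×10⁻¹⁶, -3.07×10⁻¹⁶) N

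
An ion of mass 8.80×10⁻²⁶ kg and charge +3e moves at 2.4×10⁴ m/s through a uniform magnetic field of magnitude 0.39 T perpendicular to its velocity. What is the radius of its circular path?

The magnetic force provides the centripetal force: |q|vB = mv²/r.
r = mv/(|q|B) = (8.80×10⁻²⁶)(2.4×10⁴)/((4.806×10⁻¹⁹)(0.39)) ≈ 0.011 m.

r ≈ 0.011 m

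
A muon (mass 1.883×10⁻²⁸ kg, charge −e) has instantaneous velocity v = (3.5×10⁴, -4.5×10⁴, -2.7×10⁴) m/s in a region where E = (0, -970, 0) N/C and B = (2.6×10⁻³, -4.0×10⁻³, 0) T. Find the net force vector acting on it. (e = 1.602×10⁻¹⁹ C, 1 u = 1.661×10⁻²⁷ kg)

F ≈ (1.73×10⁻¹⁷, 1.67×10⁻¹⁶, 3.68×10⁻¹⁸) N

v×B = (-108, -70.2, -23.0) N/C.
E + v×B = (-108, -1040, -23.0) N/C.
F = q(E + v×B) = (−1.602×10⁻¹⁹ C)·(-108, -1040, -23.0) = (1.73×10⁻¹⁷, 1.67×10⁻¹⁶, 3.68×10⁻¹⁸) N.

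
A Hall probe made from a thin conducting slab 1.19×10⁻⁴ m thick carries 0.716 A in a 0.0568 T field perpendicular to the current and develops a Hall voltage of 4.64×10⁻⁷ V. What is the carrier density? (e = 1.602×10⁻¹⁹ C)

From V_H = IB/(n e t), n = IB/(V_H e t).
n = (0.716)(0.0568)/((4.64×10⁻⁷)(1.602×10⁻¹⁹)(1.19×10⁻⁴)) ≈ 4.60×10²⁷ m⁻³.

n ≈ 4.60×10²⁷ m⁻³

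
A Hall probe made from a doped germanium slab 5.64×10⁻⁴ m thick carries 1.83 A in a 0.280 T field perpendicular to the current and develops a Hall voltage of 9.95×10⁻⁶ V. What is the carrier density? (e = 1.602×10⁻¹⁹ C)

From V_H = IB/(n e t), n = IB/(V_H e t).
n = (1.83)(0.280)/((9.95×10⁻⁶)(1.602×10⁻¹⁹)(5.64×10⁻⁴)) ≈ 5.70×10²⁶ m⁻³.

n ≈ 5.70×10²⁶ m⁻³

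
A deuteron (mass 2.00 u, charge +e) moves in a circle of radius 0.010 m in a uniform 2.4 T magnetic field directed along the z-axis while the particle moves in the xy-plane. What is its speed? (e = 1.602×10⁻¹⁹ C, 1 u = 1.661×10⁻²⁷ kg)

From |q|vB = mv²/r, v = |q|Br/m.
v = (1.602×10⁻¹⁹)(2.4)(0.010)/3.322×10⁻²⁷ ≈ 1.2×10⁶ m/s.

v ≈ 1.2×10⁶ m/s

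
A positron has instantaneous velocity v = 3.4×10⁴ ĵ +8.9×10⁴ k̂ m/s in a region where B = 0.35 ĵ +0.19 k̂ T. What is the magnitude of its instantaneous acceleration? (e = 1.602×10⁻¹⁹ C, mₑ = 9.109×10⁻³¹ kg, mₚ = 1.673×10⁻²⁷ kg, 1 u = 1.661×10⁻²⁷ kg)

v×B = (-2.47×10⁴, 0, 0) N/C.
F = q v×B = (1.602×10⁻¹⁹ C)·(-2.47×10⁴, 0, 0) = (-3.96×10⁻¹⁵, 0, 0) N.
|a| = |F|/m = 3.955×10⁻¹⁵/9.109×10⁻³¹ ≈ 4.34×10¹⁵ m/s².

|a| ≈ 4.34×10¹⁵ m/s²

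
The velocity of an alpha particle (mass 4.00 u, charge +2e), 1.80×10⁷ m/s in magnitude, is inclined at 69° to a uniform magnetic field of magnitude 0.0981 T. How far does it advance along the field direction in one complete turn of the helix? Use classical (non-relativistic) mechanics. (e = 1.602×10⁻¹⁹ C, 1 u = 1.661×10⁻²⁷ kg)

v∥ = v cosθ = 1.80×10⁷·cos69° ≈ 6.451×10⁶ m/s.
T = 2πm/(|q|B) = 2π(6.644×10⁻²⁷)/((3.204×10⁻¹⁹)(0.0981)) ≈ 1.328×10⁻⁶ s.
pitch = v∥ T = (6.451×10⁶)(1.328×10⁻⁶) ≈ 8.57 m.

p ≈ 8.57 m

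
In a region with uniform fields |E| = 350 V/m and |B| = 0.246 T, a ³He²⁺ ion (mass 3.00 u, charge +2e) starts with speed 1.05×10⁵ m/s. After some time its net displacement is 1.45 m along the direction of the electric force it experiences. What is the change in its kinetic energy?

ΔKE ≈ 1.63×10⁻¹⁶ J

The magnetic force is always ⟂ v and does no work; only the electric force changes KE.
ΔKE = F_E · d = |q|E d = (3.204×10⁻¹⁹)(350)(1.45) ≈ 1.63×10⁻¹⁶ J.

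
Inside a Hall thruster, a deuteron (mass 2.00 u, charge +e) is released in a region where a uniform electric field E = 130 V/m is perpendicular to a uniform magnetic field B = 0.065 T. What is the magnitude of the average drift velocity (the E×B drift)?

v_d ≈ 2000 m/s

The E×B drift speed is v_d = E/B.
v_d = 130/0.065 = 2000 m/s.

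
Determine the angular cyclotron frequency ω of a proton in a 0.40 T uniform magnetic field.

ω = |q|B/m.
ω = (1.602×10⁻¹⁹)(0.40)/1.673×10⁻²⁷ ≈ 3.8×10⁷ rad/s.

ω ≈ 3.8×10⁷ rad/s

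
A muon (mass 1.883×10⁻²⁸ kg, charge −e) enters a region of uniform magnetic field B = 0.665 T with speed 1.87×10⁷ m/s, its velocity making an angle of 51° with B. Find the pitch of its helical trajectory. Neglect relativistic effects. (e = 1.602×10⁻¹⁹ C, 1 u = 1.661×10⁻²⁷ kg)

p ≈ 0.131 m

v∥ = v cosθ = 1.87×10⁷·cos51° ≈ 1.177×10⁷ m/s.
T = 2πm/(|q|B) = 2π(1.883×10⁻²⁸)/((1.602×10⁻¹⁹)(0.665)) ≈ 1.111×10⁻⁸ s.
pitch = v∥ T = (1.177×10⁷)(1.111×10⁻⁸) ≈ 0.131 m.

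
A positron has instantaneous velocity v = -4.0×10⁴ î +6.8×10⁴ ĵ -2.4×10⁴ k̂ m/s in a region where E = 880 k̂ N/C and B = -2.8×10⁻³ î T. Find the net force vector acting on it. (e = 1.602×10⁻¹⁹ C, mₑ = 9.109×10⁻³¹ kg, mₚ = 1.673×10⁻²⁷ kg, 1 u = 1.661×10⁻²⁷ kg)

F ≈ (0, 1.08×10⁻¹⁷, 1.71×10⁻¹⁶) N

v×B = (0, 67.2, 190) N/C.
E + v×B = (0, 67.2, 1070) N/C.
F = q(E + v×B) = (1.602×10⁻¹⁹ C)·(0, 67.2, 1070) = (0, 1.08×10⁻¹⁷, 1.71×10⁻¹⁶) N.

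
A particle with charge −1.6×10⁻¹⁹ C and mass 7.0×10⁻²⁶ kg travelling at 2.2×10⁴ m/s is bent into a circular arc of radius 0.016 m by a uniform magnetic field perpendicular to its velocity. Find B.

B ≈ 0.60 T

From |q|vB = mv²/r, B = mv/(|q|r).
B = (7.0×10⁻²⁶)(2.2×10⁴)/((1.6×10⁻¹⁹)(0.016)) ≈ 0.60 T.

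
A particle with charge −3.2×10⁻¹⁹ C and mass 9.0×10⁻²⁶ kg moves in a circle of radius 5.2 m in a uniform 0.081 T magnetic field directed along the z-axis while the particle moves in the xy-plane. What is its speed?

From |q|vB = mv²/r, v = |q|Br/m.
v = (3.2×10⁻¹⁹)(0.081)(5.2)/9.0×10⁻²⁶ ≈ 1.5×10⁶ m/s.

v ≈ 1.5×10⁶ m/s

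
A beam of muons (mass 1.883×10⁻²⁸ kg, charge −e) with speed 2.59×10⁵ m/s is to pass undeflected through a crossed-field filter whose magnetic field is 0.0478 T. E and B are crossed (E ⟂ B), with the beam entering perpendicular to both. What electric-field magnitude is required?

For straight-line motion qE = qvB, so E = vB.
E = 2.59×10⁵ × 0.0478 = 1.24×10⁴ V/m.

E = 1.24×10⁴ V/m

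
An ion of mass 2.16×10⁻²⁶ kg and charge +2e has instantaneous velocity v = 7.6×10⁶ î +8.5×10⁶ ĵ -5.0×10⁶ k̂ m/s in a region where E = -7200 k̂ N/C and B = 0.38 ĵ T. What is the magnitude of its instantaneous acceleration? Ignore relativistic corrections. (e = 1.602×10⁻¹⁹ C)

v×B = (1.90×10⁶, 0, 2.89×10⁶) N/C.
E + v×B = (1.90×10⁶, 0, 2.88×10⁶) N/C.
F = q(E + v×B) = (3.204×10⁻¹⁹ C)·(1.90×10⁶, 0, 2.88×10⁶) = (6.09×10⁻¹³, 0, 9.23×10⁻¹³) N.
|a| = |F|/m = 1.106×10⁻¹²/2.16×10⁻²⁶ ≈ 5.12×10¹³ m/s².

|a| ≈ 5.12×10¹³ m/s²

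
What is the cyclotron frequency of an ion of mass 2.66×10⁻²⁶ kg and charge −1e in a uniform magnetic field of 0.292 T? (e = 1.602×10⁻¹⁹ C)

f ≈ 2.80×10⁵ Hz

f = |q|B/(2πm).
f = (1.602×10⁻¹⁹)(0.292)/(2π·2.66×10⁻²⁶) ≈ 2.80×10⁵ Hz.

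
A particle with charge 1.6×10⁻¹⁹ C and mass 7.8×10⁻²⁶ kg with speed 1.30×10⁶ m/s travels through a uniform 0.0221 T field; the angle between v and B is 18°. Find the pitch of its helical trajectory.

v∥ = v cosθ = 1.30×10⁶·cos18° ≈ 1.236×10⁶ m/s.
T = 2πm/(|q|B) = 2π(7.8×10⁻²⁶)/((1.6×10⁻¹⁹)(0.0221)) ≈ 1.386×10⁻⁴ s.
pitch = v∥ T = (1.236×10⁶)(1.386×10⁻⁴) ≈ 171 m.

p ≈ 171 m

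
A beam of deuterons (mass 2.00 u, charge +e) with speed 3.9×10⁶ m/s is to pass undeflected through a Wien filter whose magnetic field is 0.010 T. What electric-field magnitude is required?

For straight-line motion qE = qvB, so E = vB.
E = 3.9×10⁶ × 0.010 = 3.9×10⁴ V/m.

E = 3.9×10⁴ V/m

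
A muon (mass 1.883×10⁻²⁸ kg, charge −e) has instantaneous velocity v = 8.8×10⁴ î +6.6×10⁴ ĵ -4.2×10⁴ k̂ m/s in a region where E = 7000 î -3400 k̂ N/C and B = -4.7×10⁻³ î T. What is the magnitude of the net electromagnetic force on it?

|F| ≈ 1.23×10⁻¹⁵ N

v×B = (0, 197, 310) N/C.
E + v×B = (7000, 197, -3090) N/C.
F = q(E + v×B) = (−1.602×10⁻¹⁹ C)·(7000, 197, -3090) = (-1.12×10⁻¹⁵, -3.16×10⁻¹⁷, 4.95×10⁻¹⁶) N.
|F| = 1.23×10⁻¹⁵ N.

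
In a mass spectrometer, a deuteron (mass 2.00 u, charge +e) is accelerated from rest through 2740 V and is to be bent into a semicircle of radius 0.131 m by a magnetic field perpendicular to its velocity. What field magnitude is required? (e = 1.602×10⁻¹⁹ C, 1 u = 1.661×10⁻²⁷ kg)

v = √(2|q|V/m) = √(2·1.602×10⁻¹⁹·2740/3.322×10⁻²⁷) ≈ 5.141×10⁵ m/s.
B = mv/(|q|r) = (3.322×10⁻²⁷)(5.141×10⁵)/((1.602×10⁻¹⁹)(0.131)) ≈ 0.0814 T.

B ≈ 0.0814 T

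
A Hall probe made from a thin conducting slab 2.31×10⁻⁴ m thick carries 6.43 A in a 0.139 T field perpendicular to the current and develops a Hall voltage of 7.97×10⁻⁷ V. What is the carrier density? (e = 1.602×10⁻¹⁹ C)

n ≈ 3.03×10²⁸ m⁻³

From V_H = IB/(n e t), n = IB/(V_H e t).
n = (6.43)(0.139)/((7.97×10⁻⁷)(1.602×10⁻¹⁹)(2.31×10⁻⁴)) ≈ 3.03×10²⁸ m⁻³.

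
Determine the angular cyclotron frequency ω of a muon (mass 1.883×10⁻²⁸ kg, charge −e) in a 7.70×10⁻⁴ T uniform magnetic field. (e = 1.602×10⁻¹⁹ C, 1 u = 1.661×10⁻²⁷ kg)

ω = |q|B/m.
ω = (1.602×10⁻¹⁹)(7.70×10⁻⁴)/1.883×10⁻²⁸ ≈ 6.55×10⁵ rad/s.

ω ≈ 6.55×10⁵ rad/s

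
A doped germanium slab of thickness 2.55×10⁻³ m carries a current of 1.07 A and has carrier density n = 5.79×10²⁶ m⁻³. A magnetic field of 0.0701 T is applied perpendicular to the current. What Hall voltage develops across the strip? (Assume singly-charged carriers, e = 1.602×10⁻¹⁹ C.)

V_H ≈ 3.17×10⁻⁷ V

V_H = IB/(n e t).
V_H = (1.07)(0.0701)/((5.79×10²⁶)(1.602×10⁻¹⁹)(2.55×10⁻³)) ≈ 3.17×10⁻⁷ V.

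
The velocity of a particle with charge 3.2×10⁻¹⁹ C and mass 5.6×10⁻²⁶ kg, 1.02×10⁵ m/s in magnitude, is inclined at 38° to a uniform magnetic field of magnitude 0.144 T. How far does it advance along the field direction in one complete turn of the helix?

p ≈ 0.614 m

v∥ = v cosθ = 1.02×10⁵·cos38° ≈ 8.038×10⁴ m/s.
T = 2πm/(|q|B) = 2π(5.6×10⁻²⁶)/((3.2×10⁻¹⁹)(0.144)) ≈ 7.636×10⁻⁶ s.
pitch = v∥ T = (8.038×10⁴)(7.636×10⁻⁶) ≈ 0.614 m.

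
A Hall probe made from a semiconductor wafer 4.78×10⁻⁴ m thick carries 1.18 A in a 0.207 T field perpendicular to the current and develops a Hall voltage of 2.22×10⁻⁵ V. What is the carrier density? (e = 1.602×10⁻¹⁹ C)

From V_H = IB/(n e t), n = IB/(V_H e t).
n = (1.18)(0.207)/((2.22×10⁻⁵)(1.602×10⁻¹⁹)(4.78×10⁻⁴)) ≈ 1.44×10²⁶ m⁻³.

n ≈ 1.44×10²⁶ m⁻³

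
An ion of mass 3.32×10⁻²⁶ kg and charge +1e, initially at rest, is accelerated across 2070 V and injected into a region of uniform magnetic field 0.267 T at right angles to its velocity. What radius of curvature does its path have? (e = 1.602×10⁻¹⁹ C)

r ≈ 0.110 m

Acceleration: |q|V = ½mv² ⇒ v = √(2|q|V/m) = √(2·1.602×10⁻¹⁹·2070/3.32×10⁻²⁶) ≈ 1.413×10⁵ m/s.
In the field: r = mv/(|q|B) = (3.32×10⁻²⁶)(1.413×10⁵)/((1.602×10⁻¹⁹)(0.267)) ≈ 0.110 m.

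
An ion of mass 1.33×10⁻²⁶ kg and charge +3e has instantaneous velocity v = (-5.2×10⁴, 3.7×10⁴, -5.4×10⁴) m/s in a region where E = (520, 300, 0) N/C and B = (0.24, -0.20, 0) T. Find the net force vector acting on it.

F ≈ (-4.94×10⁻¹⁵, -6.08×10⁻¹⁵, 7.31×10⁻¹⁶) N

v×B = (-1.08×10⁴, -1.30×10⁴, 1520) N/C.
E + v×B = (-1.03×10⁴, -1.27×10⁴, 1520) N/C.
F = q(E + v×B) = (4.806×10⁻¹⁹ C)·(-1.03×10⁴, -1.27×10⁴, 1520) = (-4.94×10⁻¹⁵, -6.08×10⁻¹⁵, 7.31×10⁻¹⁶) N.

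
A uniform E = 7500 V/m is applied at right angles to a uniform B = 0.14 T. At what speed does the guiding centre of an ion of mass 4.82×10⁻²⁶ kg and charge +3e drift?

In crossed fields the guiding centre drifts at v_d = |E×B|/B² = E/B, independent of charge and mass.
v_d = 7500/0.14 = 5.4×10⁴ m/s.

v_d ≈ 5.4×10⁴ m/s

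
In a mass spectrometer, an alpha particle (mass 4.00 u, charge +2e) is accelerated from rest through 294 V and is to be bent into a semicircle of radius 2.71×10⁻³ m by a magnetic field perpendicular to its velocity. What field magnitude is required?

B ≈ 1.29 T

v = √(2|q|V/m) = √(2·3.204×10⁻¹⁹·294/6.644×10⁻²⁷) ≈ 1.684×10⁵ m/s.
B = mv/(|q|r) = (6.644×10⁻²⁷)(1.684×10⁵)/((3.204×10⁻¹⁹)(2.71×10⁻³)) ≈ 1.29 T.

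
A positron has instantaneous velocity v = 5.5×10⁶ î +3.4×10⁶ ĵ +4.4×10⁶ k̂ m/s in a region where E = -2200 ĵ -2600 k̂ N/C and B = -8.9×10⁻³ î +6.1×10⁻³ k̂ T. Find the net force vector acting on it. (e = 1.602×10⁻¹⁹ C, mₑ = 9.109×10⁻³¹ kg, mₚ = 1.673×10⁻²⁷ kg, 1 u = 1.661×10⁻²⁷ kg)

v×B = (2.07×10⁴, -7.27×10⁴, 3.03×10⁴) N/C.
E + v×B = (2.07×10⁴, -7.49×10⁴, 2.77×10⁴) N/C.
F = q(E + v×B) = (1.602×10⁻¹⁹ C)·(2.07×10⁴, -7.49×10⁴, 2.77×10⁴) = (3.32×10⁻¹⁵, -1.20×10⁻¹⁴, 4.43×10⁻¹⁵) N.

F ≈ (3.32×10⁻¹⁵, -1.20×10⁻¹⁴, 4.43×10⁻¹⁵) N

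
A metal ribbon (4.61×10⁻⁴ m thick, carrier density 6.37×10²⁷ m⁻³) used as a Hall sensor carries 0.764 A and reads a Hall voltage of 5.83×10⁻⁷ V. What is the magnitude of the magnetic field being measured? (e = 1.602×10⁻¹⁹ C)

From V_H = IB/(n e t), B = V_H n e t / I.
B = (5.83×10⁻⁷)(6.37×10²⁷)(1.602×10⁻¹⁹)(4.61×10⁻⁴)/0.764 ≈ 0.359 T.

B ≈ 0.359 T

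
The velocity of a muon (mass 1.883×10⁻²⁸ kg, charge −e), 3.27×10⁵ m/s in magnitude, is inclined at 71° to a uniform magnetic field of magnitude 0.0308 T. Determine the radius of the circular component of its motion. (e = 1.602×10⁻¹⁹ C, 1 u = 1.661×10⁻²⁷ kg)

v⊥ = v sinθ = 3.27×10⁵·sin71° ≈ 3.092×10⁵ m/s.
r = m v⊥/(|q|B) = (1.883×10⁻²⁸)(3.092×10⁵)/((1.602×10⁻¹⁹)(0.0308)) ≈ 0.0118 m.

r ≈ 0.0118 m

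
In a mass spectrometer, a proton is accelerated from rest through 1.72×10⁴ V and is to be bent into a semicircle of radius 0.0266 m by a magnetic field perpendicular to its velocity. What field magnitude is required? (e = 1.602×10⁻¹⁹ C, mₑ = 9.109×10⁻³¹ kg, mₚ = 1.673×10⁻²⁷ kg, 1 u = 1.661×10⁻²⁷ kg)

B ≈ 0.713 T

v = √(2|q|V/m) = √(2·1.602×10⁻¹⁹·1.72×10⁴/1.673×10⁻²⁷) ≈ 1.815×10⁶ m/s.
B = mv/(|q|r) = (1.673×10⁻²⁷)(1.815×10⁶)/((1.602×10⁻¹⁹)(0.0266)) ≈ 0.713 T.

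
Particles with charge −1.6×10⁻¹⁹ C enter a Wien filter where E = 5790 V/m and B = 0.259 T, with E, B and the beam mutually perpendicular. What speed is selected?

v = 2.24×10⁴ m/s

Straight-line motion ⇒ electric and magnetic forces cancel, so E = vB.
v = E/B = 5790/0.259 = 2.24×10⁴ m/s.
The result is independent of the particle's charge and mass.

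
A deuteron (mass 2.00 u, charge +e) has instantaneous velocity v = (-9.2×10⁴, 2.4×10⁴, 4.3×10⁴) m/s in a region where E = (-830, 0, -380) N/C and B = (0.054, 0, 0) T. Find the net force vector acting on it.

v×B = (0, 2320, -1300) N/C.
E + v×B = (-830, 2320, -1680) N/C.
F = q(E + v×B) = (1.602×10⁻¹⁹ C)·(-830, 2320, -1680) = (-1.33×10⁻¹⁶, 3.72×10⁻¹⁶, -2.68×10⁻¹⁶) N.

F ≈ (-1.33×10⁻¹⁶, 3.72×10⁻¹⁶, -2.68×10⁻¹⁶) N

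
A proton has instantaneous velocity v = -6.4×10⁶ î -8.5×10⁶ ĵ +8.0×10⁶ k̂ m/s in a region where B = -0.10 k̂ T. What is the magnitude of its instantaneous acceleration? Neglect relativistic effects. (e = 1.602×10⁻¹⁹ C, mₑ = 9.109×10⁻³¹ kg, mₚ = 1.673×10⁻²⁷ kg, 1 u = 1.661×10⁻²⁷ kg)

v×B = (8.50×10⁵, -6.40×10⁵, 0) N/C.
F = q v×B = (1.602×10⁻¹⁹ C)·(8.50×10⁵, -6.40×10⁵, 0) = (1.36×10⁻¹³, -1.03×10⁻¹³, 0) N.
|a| = |F|/m = 1.705×10⁻¹³/1.673×10⁻²⁷ ≈ 1.02×10¹⁴ m/s².

|a| ≈ 1.02×10¹⁴ m/s²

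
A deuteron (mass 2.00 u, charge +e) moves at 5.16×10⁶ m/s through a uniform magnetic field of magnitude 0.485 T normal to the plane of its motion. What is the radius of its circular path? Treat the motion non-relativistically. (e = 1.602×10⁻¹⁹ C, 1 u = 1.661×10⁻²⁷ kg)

r ≈ 0.221 m

The magnetic force provides the centripetal force: |q|vB = mv²/r.
r = mv/(|q|B) = (3.322×10⁻²⁷)(5.16×10⁶)/((1.602×10⁻¹⁹)(0.485)) ≈ 0.221 m.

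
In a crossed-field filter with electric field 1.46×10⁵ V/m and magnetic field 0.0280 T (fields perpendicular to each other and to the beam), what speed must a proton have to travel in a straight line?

For undeflected motion the electric and magnetic forces balance: qE = qvB.
v = E/B = 1.46×10⁵/0.0280 = 5.21×10⁶ m/s.

v = 5.21×10⁶ m/s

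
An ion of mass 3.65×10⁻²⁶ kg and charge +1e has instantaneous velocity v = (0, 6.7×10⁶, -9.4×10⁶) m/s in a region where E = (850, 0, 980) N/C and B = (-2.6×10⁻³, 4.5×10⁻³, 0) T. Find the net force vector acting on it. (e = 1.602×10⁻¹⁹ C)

F ≈ (6.91×10⁻¹⁵, 3.92×10⁻¹⁵, 2.95×10⁻¹⁵) N

v×B = (4.23×10⁴, 2.44×10⁴, 1.74×10⁴) N/C.
E + v×B = (4.32×10⁴, 2.44×10⁴, 1.84×10⁴) N/C.
F = q(E + v×B) = (1.602×10⁻¹⁹ C)·(4.32×10⁴, 2.44×10⁴, 1.84×10⁴) = (6.91×10⁻¹⁵, 3.92×10⁻¹⁵, 2.95×10⁻¹⁵) N.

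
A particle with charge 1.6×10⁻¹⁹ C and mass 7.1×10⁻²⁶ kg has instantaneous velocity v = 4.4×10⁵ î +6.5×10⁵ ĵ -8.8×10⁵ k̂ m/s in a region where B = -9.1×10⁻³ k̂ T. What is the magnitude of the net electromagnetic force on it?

v×B = (-5920, 4000, 0) N/C.
F = q v×B = (1.6×10⁻¹⁹ C)·(-5920, 4000, 0) = (-9.46×10⁻¹⁶, 6.41×10⁻¹⁶, 0) N.
|F| = 1.14×10⁻¹⁵ N.

|F| ≈ 1.14×10⁻¹⁵ N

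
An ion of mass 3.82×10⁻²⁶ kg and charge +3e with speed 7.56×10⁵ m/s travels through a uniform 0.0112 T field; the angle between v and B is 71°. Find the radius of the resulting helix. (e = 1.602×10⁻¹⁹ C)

r ≈ 5.07 m

v⊥ = v sinθ = 7.56×10⁵·sin71° ≈ 7.148×10⁵ m/s.
r = m v⊥/(|q|B) = (3.82×10⁻²⁶)(7.148×10⁵)/((4.806×10⁻¹⁹)(0.0112)) ≈ 5.07 m.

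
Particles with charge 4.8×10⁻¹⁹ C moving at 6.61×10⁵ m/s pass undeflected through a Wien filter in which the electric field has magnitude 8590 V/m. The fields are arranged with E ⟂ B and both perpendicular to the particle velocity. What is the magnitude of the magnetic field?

B = 0.0130 T

Balance of forces in the selector: qE = qvB ⇒ B = E/v.
B = 8590/6.61×10⁵ = 0.0130 T.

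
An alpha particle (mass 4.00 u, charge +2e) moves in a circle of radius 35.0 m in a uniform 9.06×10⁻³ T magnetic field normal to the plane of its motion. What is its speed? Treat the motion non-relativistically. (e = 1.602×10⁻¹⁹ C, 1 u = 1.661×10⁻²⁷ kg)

v ≈ 1.53×10⁷ m/s

From |q|vB = mv²/r, v = |q|Br/m.
v = (3.204×10⁻¹⁹)(9.06×10⁻³)(35.0)/6.644×10⁻²⁷ ≈ 1.53×10⁷ m/s.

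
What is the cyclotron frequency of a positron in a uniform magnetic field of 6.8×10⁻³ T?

f ≈ 1.9×10⁸ Hz

f = |q|B/(2πm).
f = (1.602×10⁻¹⁹)(6.8×10⁻³)/(2π·9.109×10⁻³¹) ≈ 1.9×10⁸ Hz.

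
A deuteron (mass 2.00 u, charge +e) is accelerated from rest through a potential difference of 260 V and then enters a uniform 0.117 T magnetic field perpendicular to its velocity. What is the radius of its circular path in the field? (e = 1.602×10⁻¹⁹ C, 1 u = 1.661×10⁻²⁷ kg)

r ≈ 0.0281 m

Acceleration: |q|V = ½mv² ⇒ v = √(2|q|V/m) = √(2·1.602×10⁻¹⁹·260/3.322×10⁻²⁷) ≈ 1.584×10⁵ m/s.
In the field: r = mv/(|q|B) = (3.322×10⁻²⁷)(1.584×10⁵)/((1.602×10⁻¹⁹)(0.117)) ≈ 0.0281 m.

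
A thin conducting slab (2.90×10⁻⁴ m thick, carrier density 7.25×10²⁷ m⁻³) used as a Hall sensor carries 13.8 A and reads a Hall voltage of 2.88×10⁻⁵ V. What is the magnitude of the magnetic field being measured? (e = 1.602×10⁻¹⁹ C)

B ≈ 0.703 T

From V_H = IB/(n e t), B = V_H n e t / I.
B = (2.88×10⁻⁵)(7.25×10²⁷)(1.602×10⁻¹⁹)(2.90×10⁻⁴)/13.8 ≈ 0.703 T.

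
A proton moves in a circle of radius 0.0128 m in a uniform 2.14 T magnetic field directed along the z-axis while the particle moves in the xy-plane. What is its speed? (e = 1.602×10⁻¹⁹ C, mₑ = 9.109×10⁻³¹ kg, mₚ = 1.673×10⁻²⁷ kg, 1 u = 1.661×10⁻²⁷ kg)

v ≈ 2.62×10⁶ m/s

From |q|vB = mv²/r, v = |q|Br/m.
v = (1.602×10⁻¹⁹)(2.14)(0.0128)/1.673×10⁻²⁷ ≈ 2.62×10⁶ m/s.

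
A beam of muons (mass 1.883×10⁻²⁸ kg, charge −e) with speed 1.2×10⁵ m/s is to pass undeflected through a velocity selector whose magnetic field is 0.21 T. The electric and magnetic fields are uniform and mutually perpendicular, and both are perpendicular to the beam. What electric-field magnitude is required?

For straight-line motion qE = qvB, so E = vB.
E = 1.2×10⁵ × 0.21 = 2.5×10⁴ V/m.

E = 2.5×10⁴ V/m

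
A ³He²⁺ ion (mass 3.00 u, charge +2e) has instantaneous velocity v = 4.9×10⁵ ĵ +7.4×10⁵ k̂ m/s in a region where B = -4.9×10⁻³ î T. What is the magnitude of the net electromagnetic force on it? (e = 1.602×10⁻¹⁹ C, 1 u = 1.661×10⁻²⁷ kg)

v×B = (0, -3630, 2400) N/C.
F = q v×B = (3.204×10⁻¹⁹ C)·(0, -3630, 2400) = (0, -1.16×10⁻¹⁵, 7.69×10⁻¹⁶) N.
|F| = 1.39×10⁻¹⁵ N.

|F| ≈ 1.39×10⁻¹⁵ N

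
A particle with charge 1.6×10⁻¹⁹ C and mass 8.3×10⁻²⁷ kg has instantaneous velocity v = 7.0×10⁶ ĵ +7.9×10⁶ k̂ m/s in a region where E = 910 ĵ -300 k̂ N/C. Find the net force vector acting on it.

Only an electric field acts, so F = qE = (1.6×10⁻¹⁹ C)·(0, 910, -300) = (0, 1.46×10⁻¹⁶, -4.80×10⁻¹⁷) N.

F ≈ (0, 1.46×10⁻¹⁶, -4.80×10⁻¹⁷) N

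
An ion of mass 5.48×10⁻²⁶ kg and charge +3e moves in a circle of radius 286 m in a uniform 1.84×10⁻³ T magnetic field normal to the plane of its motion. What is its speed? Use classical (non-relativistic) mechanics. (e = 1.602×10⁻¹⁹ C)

v ≈ 4.62×10⁶ m/s

From |q|vB = mv²/r, v = |q|Br/m.
v = (4.806×10⁻¹⁹)(1.84×10⁻³)(286)/5.48×10⁻²⁶ ≈ 4.62×10⁶ m/s.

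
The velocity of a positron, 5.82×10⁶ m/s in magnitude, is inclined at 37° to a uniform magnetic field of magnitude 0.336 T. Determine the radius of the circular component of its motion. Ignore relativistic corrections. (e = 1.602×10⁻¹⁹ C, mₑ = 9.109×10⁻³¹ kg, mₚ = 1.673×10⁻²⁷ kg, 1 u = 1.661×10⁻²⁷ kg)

v⊥ = v sinθ = 5.82×10⁶·sin37° ≈ 3.503×10⁶ m/s.
r = m v⊥/(|q|B) = (9.109×10⁻³¹)(3.503×10⁶)/((1.602×10⁻¹⁹)(0.336)) ≈ 5.93×10⁻⁵ m.

r ≈ 5.93×10⁻⁵ m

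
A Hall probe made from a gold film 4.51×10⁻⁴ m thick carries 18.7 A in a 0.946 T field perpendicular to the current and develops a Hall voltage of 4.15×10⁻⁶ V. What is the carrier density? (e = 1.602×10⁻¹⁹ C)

n ≈ 5.90×10²⁸ m⁻³

From V_H = IB/(n e t), n = IB/(V_H e t).
n = (18.7)(0.946)/((4.15×10⁻⁶)(1.602×10⁻¹⁹)(4.51×10⁻⁴)) ≈ 5.90×10²⁸ m⁻³.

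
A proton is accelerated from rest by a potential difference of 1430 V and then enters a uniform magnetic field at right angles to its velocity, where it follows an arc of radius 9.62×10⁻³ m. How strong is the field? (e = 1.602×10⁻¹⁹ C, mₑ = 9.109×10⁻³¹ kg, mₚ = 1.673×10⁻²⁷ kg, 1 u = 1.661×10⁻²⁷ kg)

v = √(2|q|V/m) = √(2·1.602×10⁻¹⁹·1430/1.673×10⁻²⁷) ≈ 5.233×10⁵ m/s.
B = mv/(|q|r) = (1.673×10⁻²⁷)(5.233×10⁵)/((1.602×10⁻¹⁹)(9.62×10⁻³)) ≈ 0.568 T.

B ≈ 0.568 T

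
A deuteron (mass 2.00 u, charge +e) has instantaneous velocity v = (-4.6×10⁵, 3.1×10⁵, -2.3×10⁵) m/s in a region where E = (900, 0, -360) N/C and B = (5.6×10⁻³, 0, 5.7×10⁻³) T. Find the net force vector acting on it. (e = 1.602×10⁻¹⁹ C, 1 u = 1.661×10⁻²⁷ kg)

F ≈ (4.27×10⁻¹⁶, 2.14×10⁻¹⁶, -3.36×10⁻¹⁶) N

v×B = (1770, 1330, -1740) N/C.
E + v×B = (2670, 1330, -2100) N/C.
F = q(E + v×B) = (1.602×10⁻¹⁹ C)·(2670, 1330, -2100) = (4.27×10⁻¹⁶, 2.14×10⁻¹⁶, -3.36×10⁻¹⁶) N.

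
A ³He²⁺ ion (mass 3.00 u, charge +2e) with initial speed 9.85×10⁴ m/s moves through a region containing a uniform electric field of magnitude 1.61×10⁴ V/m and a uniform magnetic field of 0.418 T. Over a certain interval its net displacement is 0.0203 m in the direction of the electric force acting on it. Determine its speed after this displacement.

v_f ≈ 2.27×10⁵ m/s

B does no work; ΔKE = |q|E d.
½mv_f² = ½mv₀² + |q|Ed = ½(4.983×10⁻²⁷)(9.85×10⁴)² + (3.204×10⁻¹⁹)(1.61×10⁴)(0.0203) ≈ 2.417×10⁻¹⁷ J + 1.047×10⁻¹⁶ J ≈ 1.289×10⁻¹⁶ J.
v_f = √(2·1.289×10⁻¹⁶/4.983×10⁻²⁷) ≈ 2.27×10⁵ m/s.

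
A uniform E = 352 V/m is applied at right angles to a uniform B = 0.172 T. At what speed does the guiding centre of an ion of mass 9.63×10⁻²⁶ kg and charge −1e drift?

v_d ≈ 2050 m/s

The steady drift has the magnetic force balancing the electric force, so v_d = E/B.
v_d = 352/0.172 = 2050 m/s.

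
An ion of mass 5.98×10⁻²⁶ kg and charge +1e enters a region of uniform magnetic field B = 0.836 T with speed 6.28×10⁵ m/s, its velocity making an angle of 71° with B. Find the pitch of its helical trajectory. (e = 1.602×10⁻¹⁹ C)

v∥ = v cosθ = 6.28×10⁵·cos71° ≈ 2.045×10⁵ m/s.
T = 2πm/(|q|B) = 2π(5.98×10⁻²⁶)/((1.602×10⁻¹⁹)(0.836)) ≈ 2.806×10⁻⁶ s.
pitch = v∥ T = (2.045×10⁵)(2.806×10⁻⁶) ≈ 0.574 m.

p ≈ 0.574 m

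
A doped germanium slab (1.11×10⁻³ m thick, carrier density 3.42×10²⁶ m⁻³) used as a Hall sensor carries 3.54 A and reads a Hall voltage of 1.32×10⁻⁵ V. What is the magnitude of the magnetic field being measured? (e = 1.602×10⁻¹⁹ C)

B ≈ 0.227 T

From V_H = IB/(n e t), B = V_H n e t / I.
B = (1.32×10⁻⁵)(3.42×10²⁶)(1.602×10⁻¹⁹)(1.11×10⁻³)/3.54 ≈ 0.227 T.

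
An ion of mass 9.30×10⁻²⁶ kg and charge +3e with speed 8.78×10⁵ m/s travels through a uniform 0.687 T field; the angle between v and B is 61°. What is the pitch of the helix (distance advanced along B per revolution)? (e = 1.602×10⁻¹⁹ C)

v∥ = v cosθ = 8.78×10⁵·cos61° ≈ 4.257×10⁵ m/s.
T = 2πm/(|q|B) = 2π(9.30×10⁻²⁶)/((4.806×10⁻¹⁹)(0.687)) ≈ 1.770×10⁻⁶ s.
pitch = v∥ T = (4.257×10⁵)(1.770×10⁻⁶) ≈ 0.753 m.

p ≈ 0.753 m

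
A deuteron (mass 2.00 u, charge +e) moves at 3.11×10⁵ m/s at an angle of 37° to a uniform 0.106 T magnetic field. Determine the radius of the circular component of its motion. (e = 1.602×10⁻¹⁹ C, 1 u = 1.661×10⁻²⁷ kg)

r ≈ 0.0366 m

v⊥ = v sinθ = 3.11×10⁵·sin37° ≈ 1.872×10⁵ m/s.
r = m v⊥/(|q|B) = (3.322×10⁻²⁷)(1.872×10⁵)/((1.602×10⁻¹⁹)(0.106)) ≈ 0.0366 m.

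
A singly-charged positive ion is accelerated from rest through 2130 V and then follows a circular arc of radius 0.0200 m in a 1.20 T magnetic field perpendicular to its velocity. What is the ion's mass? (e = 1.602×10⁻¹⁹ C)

Combine |q|V = ½mv² and r = mv/(|q|B): eliminate v to get m = qB²r²/(2V).
m = (1.602×10⁻¹⁹)(1.20)²(0.0200)²/(2·2130) ≈ 2.17×10⁻²⁶ kg.

m ≈ 2.17×10⁻²⁶ kg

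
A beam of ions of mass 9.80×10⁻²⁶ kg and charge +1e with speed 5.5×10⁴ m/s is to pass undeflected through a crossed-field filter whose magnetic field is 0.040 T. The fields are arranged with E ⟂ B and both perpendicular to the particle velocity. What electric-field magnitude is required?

For straight-line motion qE = qvB, so E = vB.
E = 5.5×10⁴ × 0.040 = 2200 V/m.

E = 2200 V/m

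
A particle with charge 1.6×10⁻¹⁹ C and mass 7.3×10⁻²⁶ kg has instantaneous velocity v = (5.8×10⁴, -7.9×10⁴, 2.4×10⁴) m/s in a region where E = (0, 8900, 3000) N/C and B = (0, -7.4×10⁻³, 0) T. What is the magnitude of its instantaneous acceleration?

|a| ≈ 2.03×10¹⁰ m/s²

v×B = (178, 0, -429) N/C.
E + v×B = (178, 8900, 2570) N/C.
F = q(E + v×B) = (1.6×10⁻¹⁹ C)·(178, 8900, 2570) = (2.84×10⁻¹⁷, 1.42×10⁻¹⁵, 4.11×10⁻¹⁶) N.
|a| = |F|/m = 1.482×10⁻¹⁵/7.3×10⁻²⁶ ≈ 2.03×10¹⁰ m/s².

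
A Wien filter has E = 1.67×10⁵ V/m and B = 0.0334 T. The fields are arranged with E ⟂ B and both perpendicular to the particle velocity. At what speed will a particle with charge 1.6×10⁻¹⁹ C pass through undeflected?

For undeflected motion the electric and magnetic forces balance: qE = qvB.
v = E/B = 1.67×10⁵/0.0334 = 5.00×10⁶ m/s.

v = 5.00×10⁶ m/s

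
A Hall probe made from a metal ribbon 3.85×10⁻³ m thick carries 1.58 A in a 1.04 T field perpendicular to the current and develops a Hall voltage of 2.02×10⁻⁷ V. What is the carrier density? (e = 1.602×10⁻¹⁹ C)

n ≈ 1.32×10²⁸ m⁻³

From V_H = IB/(n e t), n = IB/(V_H e t).
n = (1.58)(1.04)/((2.02×10⁻⁷)(1.602×10⁻¹⁹)(3.85×10⁻³)) ≈ 1.32×10²⁸ m⁻³.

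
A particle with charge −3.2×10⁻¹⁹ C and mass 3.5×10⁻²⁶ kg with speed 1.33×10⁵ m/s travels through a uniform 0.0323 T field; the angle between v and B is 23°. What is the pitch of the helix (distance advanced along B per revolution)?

p ≈ 2.60 m

v∥ = v cosθ = 1.33×10⁵·cos23° ≈ 1.224×10⁵ m/s.
T = 2πm/(|q|B) = 2π(3.5×10⁻²⁶)/((3.2×10⁻¹⁹)(0.0323)) ≈ 2.128×10⁻⁵ s.
pitch = v∥ T = (1.224×10⁵)(2.128×10⁻⁵) ≈ 2.60 m.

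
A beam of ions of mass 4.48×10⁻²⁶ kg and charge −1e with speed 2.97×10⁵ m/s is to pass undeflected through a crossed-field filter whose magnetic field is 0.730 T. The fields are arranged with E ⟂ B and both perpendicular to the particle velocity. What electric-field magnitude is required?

E = 2.17×10⁵ V/m

For straight-line motion qE = qvB, so E = vB.
E = 2.97×10⁵ × 0.730 = 2.17×10⁵ V/m.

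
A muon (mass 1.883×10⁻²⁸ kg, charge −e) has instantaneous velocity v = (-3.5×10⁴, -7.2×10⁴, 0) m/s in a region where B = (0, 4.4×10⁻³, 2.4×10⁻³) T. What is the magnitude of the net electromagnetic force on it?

v×B = (-173, 84.0, -154) N/C.
F = q v×B = (−1.602×10⁻¹⁹ C)·(-173, 84.0, -154) = (2.77×10⁻¹⁷, -1.35×10⁻¹⁷, 2.47×10⁻¹⁷) N.
|F| = 3.94×10⁻¹⁷ N.

|F| ≈ 3.94×10⁻¹⁷ N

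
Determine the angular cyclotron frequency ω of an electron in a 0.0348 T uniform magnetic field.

ω ≈ 6.12×10⁹ rad/s

ω = |q|B/m.
ω = (1.602×10⁻¹⁹)(0.0348)/9.109×10⁻³¹ ≈ 6.12×10⁹ rad/s.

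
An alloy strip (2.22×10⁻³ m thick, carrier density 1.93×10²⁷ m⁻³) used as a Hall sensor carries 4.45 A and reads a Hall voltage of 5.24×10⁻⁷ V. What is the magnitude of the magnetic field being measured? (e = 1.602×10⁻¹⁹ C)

B ≈ 0.0808 T

From V_H = IB/(n e t), B = V_H n e t / I.
B = (5.24×10⁻⁷)(1.93×10²⁷)(1.602×10⁻¹⁹)(2.22×10⁻³)/4.45 ≈ 0.0808 T.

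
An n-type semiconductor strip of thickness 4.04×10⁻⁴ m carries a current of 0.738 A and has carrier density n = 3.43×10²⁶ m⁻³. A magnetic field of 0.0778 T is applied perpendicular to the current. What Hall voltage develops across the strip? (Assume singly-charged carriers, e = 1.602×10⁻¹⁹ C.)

V_H ≈ 2.59×10⁻⁶ V

V_H = IB/(n e t).
V_H = (0.738)(0.0778)/((3.43×10²⁶)(1.602×10⁻¹⁹)(4.04×10⁻⁴)) ≈ 2.59×10⁻⁶ V.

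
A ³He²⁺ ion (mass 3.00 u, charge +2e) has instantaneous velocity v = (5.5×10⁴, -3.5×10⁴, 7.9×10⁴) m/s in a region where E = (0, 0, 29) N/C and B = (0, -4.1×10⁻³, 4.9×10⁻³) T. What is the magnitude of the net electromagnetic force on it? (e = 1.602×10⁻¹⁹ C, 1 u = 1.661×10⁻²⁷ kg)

v×B = (152, -270, -226) N/C.
E + v×B = (152, -270, -197) N/C.
F = q(E + v×B) = (3.204×10⁻¹⁹ C)·(152, -270, -197) = (4.88×10⁻¹⁷, -8.63×10⁻¹⁷, -6.30×10⁻¹⁷) N.
|F| = 1.17×10⁻¹⁶ N.

|F| ≈ 1.17×10⁻¹⁶ N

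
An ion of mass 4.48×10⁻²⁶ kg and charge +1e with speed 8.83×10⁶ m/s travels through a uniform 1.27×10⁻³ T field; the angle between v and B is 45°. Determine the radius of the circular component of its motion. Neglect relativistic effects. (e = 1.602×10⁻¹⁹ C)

r ≈ 1370 m

v⊥ = v sinθ = 8.83×10⁶·sin45° ≈ 6.244×10⁶ m/s.
r = m v⊥/(|q|B) = (4.48×10⁻²⁶)(6.244×10⁶)/((1.602×10⁻¹⁹)(1.27×10⁻³)) ≈ 1370 m.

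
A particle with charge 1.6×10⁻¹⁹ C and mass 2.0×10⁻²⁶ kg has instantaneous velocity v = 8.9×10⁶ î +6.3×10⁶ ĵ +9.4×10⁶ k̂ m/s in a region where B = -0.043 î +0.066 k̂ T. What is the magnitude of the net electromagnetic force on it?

v×B = (4.16×10⁵, -9.92×10⁵, 2.71×10⁵) N/C.
F = q v×B = (1.6×10⁻¹⁹ C)·(4.16×10⁵, -9.92×10⁵, 2.71×10⁵) = (6.65×10⁻¹⁴, -1.59×10⁻¹³, 4.33×10⁻¹⁴) N.
|F| = 1.77×10⁻¹³ N.

|F| ≈ 1.77×10⁻¹³ N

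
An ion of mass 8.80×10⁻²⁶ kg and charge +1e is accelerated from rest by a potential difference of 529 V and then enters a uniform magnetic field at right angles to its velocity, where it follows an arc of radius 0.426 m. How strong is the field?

v = √(2|q|V/m) = √(2·1.602×10⁻¹⁹·529/8.80×10⁻²⁶) ≈ 4.389×10⁴ m/s.
B = mv/(|q|r) = (8.80×10⁻²⁶)(4.389×10⁴)/((1.602×10⁻¹⁹)(0.426)) ≈ 0.0566 T.

B ≈ 0.0566 T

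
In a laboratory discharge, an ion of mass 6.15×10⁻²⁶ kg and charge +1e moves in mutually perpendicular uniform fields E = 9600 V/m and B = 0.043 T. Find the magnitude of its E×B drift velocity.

v_d ≈ 2.2×10⁵ m/s

The E×B drift speed is v_d = E/B.
v_d = 9600/0.043 = 2.2×10⁵ m/s.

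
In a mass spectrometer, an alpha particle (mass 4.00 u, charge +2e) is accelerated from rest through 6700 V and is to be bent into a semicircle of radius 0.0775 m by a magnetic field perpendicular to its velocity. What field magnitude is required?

B ≈ 0.215 T

v = √(2|q|V/m) = √(2·3.204×10⁻¹⁹·6700/6.644×10⁻²⁷) ≈ 8.039×10⁵ m/s.
B = mv/(|q|r) = (6.644×10⁻²⁷)(8.039×10⁵)/((3.204×10⁻¹⁹)(0.0775)) ≈ 0.215 T.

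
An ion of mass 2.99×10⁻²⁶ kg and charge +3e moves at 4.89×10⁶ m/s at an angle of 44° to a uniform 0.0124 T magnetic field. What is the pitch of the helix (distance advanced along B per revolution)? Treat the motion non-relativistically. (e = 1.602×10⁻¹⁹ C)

v∥ = v cosθ = 4.89×10⁶·cos44° ≈ 3.518×10⁶ m/s.
T = 2πm/(|q|B) = 2π(2.99×10⁻²⁶)/((4.806×10⁻¹⁹)(0.0124)) ≈ 3.152×10⁻⁵ s.
pitch = v∥ T = (3.518×10⁶)(3.152×10⁻⁵) ≈ 111 m.

p ≈ 111 m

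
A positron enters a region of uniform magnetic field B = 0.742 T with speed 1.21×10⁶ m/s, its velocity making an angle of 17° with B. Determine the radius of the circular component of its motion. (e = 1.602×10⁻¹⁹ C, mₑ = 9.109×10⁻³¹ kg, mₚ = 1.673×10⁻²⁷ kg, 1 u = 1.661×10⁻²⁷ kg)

r ≈ 2.71×10⁻⁶ m

v⊥ = v sinθ = 1.21×10⁶·sin17° ≈ 3.538×10⁵ m/s.
r = m v⊥/(|q|B) = (9.109×10⁻³¹)(3.538×10⁵)/((1.602×10⁻¹⁹)(0.742)) ≈ 2.71×10⁻⁶ m.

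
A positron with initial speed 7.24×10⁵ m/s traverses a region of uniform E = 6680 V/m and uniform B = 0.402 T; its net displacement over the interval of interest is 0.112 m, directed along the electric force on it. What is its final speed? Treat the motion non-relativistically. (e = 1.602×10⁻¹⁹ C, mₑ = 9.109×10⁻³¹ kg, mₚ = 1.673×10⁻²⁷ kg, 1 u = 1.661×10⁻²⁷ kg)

B does no work; ΔKE = |q|E d.
½mv_f² = ½mv₀² + |q|Ed = ½(9.109×10⁻³¹)(7.24×10⁵)² + (1.602×10⁻¹⁹)(6680)(0.112) ≈ 2.387×10⁻¹⁹ J + 1.199×10⁻¹⁶ J ≈ 1.201×10⁻¹⁶ J.
v_f = √(2·1.201×10⁻¹⁶/9.109×10⁻³¹) ≈ 1.62×10⁷ m/s.

v_f ≈ 1.62×10⁷ m/s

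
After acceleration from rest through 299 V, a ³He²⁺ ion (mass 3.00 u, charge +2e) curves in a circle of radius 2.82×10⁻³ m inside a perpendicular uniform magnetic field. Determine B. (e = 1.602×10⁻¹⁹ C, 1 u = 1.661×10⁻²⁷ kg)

B ≈ 1.08 T

v = √(2|q|V/m) = √(2·3.204×10⁻¹⁹·299/4.983×10⁻²⁷) ≈ 1.961×10⁵ m/s.
B = mv/(|q|r) = (4.983×10⁻²⁷)(1.961×10⁵)/((3.204×10⁻¹⁹)(2.82×10⁻³)) ≈ 1.08 T.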